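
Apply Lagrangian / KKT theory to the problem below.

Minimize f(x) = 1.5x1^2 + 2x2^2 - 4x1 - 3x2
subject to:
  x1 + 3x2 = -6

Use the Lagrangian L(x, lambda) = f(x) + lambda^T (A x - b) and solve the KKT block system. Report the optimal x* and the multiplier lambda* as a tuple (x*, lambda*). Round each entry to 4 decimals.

Form the Lagrangian:
  L(x, lambda) = (1/2) x^T Q x + c^T x + lambda^T (A x - b)
Stationarity (grad_x L = 0): Q x + c + A^T lambda = 0.
Primal feasibility: A x = b.

This gives the KKT block system:
  [ Q   A^T ] [ x     ]   [-c ]
  [ A    0  ] [ lambda ] = [ b ]

Solving the linear system:
  x*      = (0.0968, -2.0323)
  lambda* = (3.7097)
  f(x*)   = 13.9839

x* = (0.0968, -2.0323), lambda* = (3.7097)


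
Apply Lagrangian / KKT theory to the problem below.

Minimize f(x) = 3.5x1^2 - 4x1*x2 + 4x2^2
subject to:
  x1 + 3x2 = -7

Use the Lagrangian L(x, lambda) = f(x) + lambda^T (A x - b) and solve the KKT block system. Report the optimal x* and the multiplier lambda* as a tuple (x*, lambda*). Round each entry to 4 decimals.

Form the Lagrangian:
  L(x, lambda) = (1/2) x^T Q x + c^T x + lambda^T (A x - b)
Stationarity (grad_x L = 0): Q x + c + A^T lambda = 0.
Primal feasibility: A x = b.

This gives the KKT block system:
  [ Q   A^T ] [ x     ]   [-c ]
  [ A    0  ] [ lambda ] = [ b ]

Solving the linear system:
  x*      = (-1.4737, -1.8421)
  lambda* = (2.9474)
  f(x*)   = 10.3158

x* = (-1.4737, -1.8421), lambda* = (2.9474)


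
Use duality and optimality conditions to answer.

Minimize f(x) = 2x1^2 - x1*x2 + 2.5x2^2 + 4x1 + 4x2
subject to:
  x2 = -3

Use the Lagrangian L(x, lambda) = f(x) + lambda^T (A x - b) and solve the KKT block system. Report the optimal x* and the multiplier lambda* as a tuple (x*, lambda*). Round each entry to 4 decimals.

Form the Lagrangian:
  L(x, lambda) = (1/2) x^T Q x + c^T x + lambda^T (A x - b)
Stationarity (grad_x L = 0): Q x + c + A^T lambda = 0.
Primal feasibility: A x = b.

This gives the KKT block system:
  [ Q   A^T ] [ x     ]   [-c ]
  [ A    0  ] [ lambda ] = [ b ]

Solving the linear system:
  x*      = (-1.75, -3)
  lambda* = (9.25)
  f(x*)   = 4.375

x* = (-1.75, -3), lambda* = (9.25)


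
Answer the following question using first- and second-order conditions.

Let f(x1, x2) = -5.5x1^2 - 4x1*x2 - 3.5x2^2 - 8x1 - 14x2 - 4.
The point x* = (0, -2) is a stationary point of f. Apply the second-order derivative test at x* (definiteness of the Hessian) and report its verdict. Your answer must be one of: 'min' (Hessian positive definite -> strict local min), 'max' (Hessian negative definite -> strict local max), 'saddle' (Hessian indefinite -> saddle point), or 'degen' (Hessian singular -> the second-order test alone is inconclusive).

Compute the Hessian H = grad^2 f:
  H = [[-11, -4], [-4, -7]]
Verify stationarity: grad f(x*) = H x* + g = (0, 0).
Eigenvalues of H: -13.4721, -4.5279.
Both eigenvalues < 0, so H is negative definite -> x* is a strict local max.

max


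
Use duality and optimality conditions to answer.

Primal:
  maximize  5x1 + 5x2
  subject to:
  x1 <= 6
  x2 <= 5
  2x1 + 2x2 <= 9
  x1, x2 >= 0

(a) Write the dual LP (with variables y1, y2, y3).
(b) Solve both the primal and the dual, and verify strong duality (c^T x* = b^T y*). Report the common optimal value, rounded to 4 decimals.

The standard primal-dual pair for 'max c^T x s.t. A x <= b, x >= 0' is:
  Dual:  min b^T y  s.t.  A^T y >= c,  y >= 0.

So the dual LP is:
  minimize  6y1 + 5y2 + 9y3
  subject to:
    y1 + 2y3 >= 5
    y2 + 2y3 >= 5
    y1, y2, y3 >= 0

Solving the primal: x* = (4.5, 0).
  primal value c^T x* = 22.5.
Solving the dual: y* = (0, 0, 2.5).
  dual value b^T y* = 22.5.
Strong duality: c^T x* = b^T y*. Confirmed.

22.5


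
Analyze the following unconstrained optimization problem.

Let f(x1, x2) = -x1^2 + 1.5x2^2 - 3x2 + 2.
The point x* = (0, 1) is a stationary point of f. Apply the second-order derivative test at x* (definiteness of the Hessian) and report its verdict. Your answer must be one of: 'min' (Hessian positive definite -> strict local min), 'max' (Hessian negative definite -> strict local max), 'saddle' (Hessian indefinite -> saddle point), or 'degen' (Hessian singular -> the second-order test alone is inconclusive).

Compute the Hessian H = grad^2 f:
  H = [[-2, 0], [0, 3]]
Verify stationarity: grad f(x*) = H x* + g = (0, 0).
Eigenvalues of H: -2, 3.
Eigenvalues have mixed signs, so H is indefinite -> x* is a saddle point.

saddle


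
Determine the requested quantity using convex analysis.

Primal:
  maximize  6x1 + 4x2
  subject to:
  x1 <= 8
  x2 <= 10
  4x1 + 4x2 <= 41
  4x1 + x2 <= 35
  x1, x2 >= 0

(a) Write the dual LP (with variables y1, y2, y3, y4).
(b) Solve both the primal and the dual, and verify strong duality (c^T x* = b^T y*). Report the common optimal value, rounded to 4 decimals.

The standard primal-dual pair for 'max c^T x s.t. A x <= b, x >= 0' is:
  Dual:  min b^T y  s.t.  A^T y >= c,  y >= 0.

So the dual LP is:
  minimize  8y1 + 10y2 + 41y3 + 35y4
  subject to:
    y1 + 4y3 + 4y4 >= 6
    y2 + 4y3 + y4 >= 4
    y1, y2, y3, y4 >= 0

Solving the primal: x* = (8, 2.25).
  primal value c^T x* = 57.
Solving the dual: y* = (2, 0, 1, 0).
  dual value b^T y* = 57.
Strong duality: c^T x* = b^T y*. Confirmed.

57


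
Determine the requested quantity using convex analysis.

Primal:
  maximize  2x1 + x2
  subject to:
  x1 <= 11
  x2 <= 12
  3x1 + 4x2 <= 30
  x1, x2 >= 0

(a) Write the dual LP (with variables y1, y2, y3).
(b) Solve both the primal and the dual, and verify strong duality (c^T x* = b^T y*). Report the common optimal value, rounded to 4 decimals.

The standard primal-dual pair for 'max c^T x s.t. A x <= b, x >= 0' is:
  Dual:  min b^T y  s.t.  A^T y >= c,  y >= 0.

So the dual LP is:
  minimize  11y1 + 12y2 + 30y3
  subject to:
    y1 + 3y3 >= 2
    y2 + 4y3 >= 1
    y1, y2, y3 >= 0

Solving the primal: x* = (10, 0).
  primal value c^T x* = 20.
Solving the dual: y* = (0, 0, 0.6667).
  dual value b^T y* = 20.
Strong duality: c^T x* = b^T y*. Confirmed.

20


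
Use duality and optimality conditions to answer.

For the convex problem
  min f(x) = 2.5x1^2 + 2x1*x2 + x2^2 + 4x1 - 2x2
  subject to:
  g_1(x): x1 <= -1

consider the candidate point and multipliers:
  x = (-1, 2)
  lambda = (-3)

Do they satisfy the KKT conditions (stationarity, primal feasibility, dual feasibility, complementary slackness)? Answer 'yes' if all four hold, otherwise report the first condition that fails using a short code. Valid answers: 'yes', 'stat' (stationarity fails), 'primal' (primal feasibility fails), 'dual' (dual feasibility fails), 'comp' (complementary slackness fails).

Gradient of f: grad f(x) = Q x + c = (3, 0)
Constraint values g_i(x) = a_i^T x - b_i:
  g_1((-1, 2)) = 0
Stationarity residual: grad f(x) + sum_i lambda_i a_i = (0, 0)
  -> stationarity OK
Primal feasibility (all g_i <= 0): OK
Dual feasibility (all lambda_i >= 0): FAILS
Complementary slackness (lambda_i * g_i(x) = 0 for all i): OK

Verdict: the first failing condition is dual_feasibility -> dual.

dual


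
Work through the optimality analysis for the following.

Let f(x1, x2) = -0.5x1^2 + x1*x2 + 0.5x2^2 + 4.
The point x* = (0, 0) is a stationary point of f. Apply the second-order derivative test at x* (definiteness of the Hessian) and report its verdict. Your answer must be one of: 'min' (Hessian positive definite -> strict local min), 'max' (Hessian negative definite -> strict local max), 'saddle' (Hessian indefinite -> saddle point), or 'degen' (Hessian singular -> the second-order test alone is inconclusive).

Compute the Hessian H = grad^2 f:
  H = [[-1, 1], [1, 1]]
Verify stationarity: grad f(x*) = H x* + g = (0, 0).
Eigenvalues of H: -1.4142, 1.4142.
Eigenvalues have mixed signs, so H is indefinite -> x* is a saddle point.

saddle


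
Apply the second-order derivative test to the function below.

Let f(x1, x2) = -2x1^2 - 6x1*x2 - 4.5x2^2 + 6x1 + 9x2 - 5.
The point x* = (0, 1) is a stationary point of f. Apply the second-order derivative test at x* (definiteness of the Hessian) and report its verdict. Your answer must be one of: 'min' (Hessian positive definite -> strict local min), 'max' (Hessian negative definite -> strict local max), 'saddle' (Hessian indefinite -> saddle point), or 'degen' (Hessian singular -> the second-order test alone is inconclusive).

Compute the Hessian H = grad^2 f:
  H = [[-4, -6], [-6, -9]]
Verify stationarity: grad f(x*) = H x* + g = (0, 0).
Eigenvalues of H: -13, 0.
H has a zero eigenvalue (singular; negative semidefinite but not definite), so H is neither positive definite, negative definite, nor indefinite. The second-order test alone is inconclusive -> degen.
(Indeed, f is constant along the null direction of H through x*, so x* is not a strict local extremum.)

degen


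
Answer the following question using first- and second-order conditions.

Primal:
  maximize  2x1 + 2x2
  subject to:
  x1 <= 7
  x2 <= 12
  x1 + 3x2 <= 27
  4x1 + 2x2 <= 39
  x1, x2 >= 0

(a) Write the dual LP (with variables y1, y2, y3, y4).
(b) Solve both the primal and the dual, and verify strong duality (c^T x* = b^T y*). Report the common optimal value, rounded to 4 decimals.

The standard primal-dual pair for 'max c^T x s.t. A x <= b, x >= 0' is:
  Dual:  min b^T y  s.t.  A^T y >= c,  y >= 0.

So the dual LP is:
  minimize  7y1 + 12y2 + 27y3 + 39y4
  subject to:
    y1 + y3 + 4y4 >= 2
    y2 + 3y3 + 2y4 >= 2
    y1, y2, y3, y4 >= 0

Solving the primal: x* = (6.3, 6.9).
  primal value c^T x* = 26.4.
Solving the dual: y* = (0, 0, 0.4, 0.4).
  dual value b^T y* = 26.4.
Strong duality: c^T x* = b^T y*. Confirmed.

26.4


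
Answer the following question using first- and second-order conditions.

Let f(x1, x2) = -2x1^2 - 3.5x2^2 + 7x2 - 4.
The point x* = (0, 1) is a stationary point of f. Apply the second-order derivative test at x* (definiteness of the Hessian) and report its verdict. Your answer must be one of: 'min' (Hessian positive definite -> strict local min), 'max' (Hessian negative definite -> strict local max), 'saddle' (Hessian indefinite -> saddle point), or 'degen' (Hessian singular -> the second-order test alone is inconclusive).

Compute the Hessian H = grad^2 f:
  H = [[-4, 0], [0, -7]]
Verify stationarity: grad f(x*) = H x* + g = (0, 0).
Eigenvalues of H: -7, -4.
Both eigenvalues < 0, so H is negative definite -> x* is a strict local max.

max


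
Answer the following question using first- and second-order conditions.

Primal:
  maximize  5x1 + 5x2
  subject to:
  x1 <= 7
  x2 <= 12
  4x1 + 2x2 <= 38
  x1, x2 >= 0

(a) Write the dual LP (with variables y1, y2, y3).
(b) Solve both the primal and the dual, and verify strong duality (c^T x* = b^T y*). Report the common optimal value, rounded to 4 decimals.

The standard primal-dual pair for 'max c^T x s.t. A x <= b, x >= 0' is:
  Dual:  min b^T y  s.t.  A^T y >= c,  y >= 0.

So the dual LP is:
  minimize  7y1 + 12y2 + 38y3
  subject to:
    y1 + 4y3 >= 5
    y2 + 2y3 >= 5
    y1, y2, y3 >= 0

Solving the primal: x* = (3.5, 12).
  primal value c^T x* = 77.5.
Solving the dual: y* = (0, 2.5, 1.25).
  dual value b^T y* = 77.5.
Strong duality: c^T x* = b^T y*. Confirmed.

77.5


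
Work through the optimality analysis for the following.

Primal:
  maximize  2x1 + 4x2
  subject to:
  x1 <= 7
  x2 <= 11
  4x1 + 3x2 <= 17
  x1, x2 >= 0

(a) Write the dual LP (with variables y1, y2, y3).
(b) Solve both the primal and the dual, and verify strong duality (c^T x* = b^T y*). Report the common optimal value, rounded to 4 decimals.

The standard primal-dual pair for 'max c^T x s.t. A x <= b, x >= 0' is:
  Dual:  min b^T y  s.t.  A^T y >= c,  y >= 0.

So the dual LP is:
  minimize  7y1 + 11y2 + 17y3
  subject to:
    y1 + 4y3 >= 2
    y2 + 3y3 >= 4
    y1, y2, y3 >= 0

Solving the primal: x* = (0, 5.6667).
  primal value c^T x* = 22.6667.
Solving the dual: y* = (0, 0, 1.3333).
  dual value b^T y* = 22.6667.
Strong duality: c^T x* = b^T y*. Confirmed.

22.6667


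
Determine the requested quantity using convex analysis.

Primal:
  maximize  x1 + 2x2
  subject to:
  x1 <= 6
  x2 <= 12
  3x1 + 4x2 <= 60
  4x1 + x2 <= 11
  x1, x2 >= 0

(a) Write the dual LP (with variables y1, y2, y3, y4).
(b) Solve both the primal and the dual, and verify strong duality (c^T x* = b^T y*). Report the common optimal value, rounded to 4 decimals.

The standard primal-dual pair for 'max c^T x s.t. A x <= b, x >= 0' is:
  Dual:  min b^T y  s.t.  A^T y >= c,  y >= 0.

So the dual LP is:
  minimize  6y1 + 12y2 + 60y3 + 11y4
  subject to:
    y1 + 3y3 + 4y4 >= 1
    y2 + 4y3 + y4 >= 2
    y1, y2, y3, y4 >= 0

Solving the primal: x* = (0, 11).
  primal value c^T x* = 22.
Solving the dual: y* = (0, 0, 0, 2).
  dual value b^T y* = 22.
Strong duality: c^T x* = b^T y*. Confirmed.

22


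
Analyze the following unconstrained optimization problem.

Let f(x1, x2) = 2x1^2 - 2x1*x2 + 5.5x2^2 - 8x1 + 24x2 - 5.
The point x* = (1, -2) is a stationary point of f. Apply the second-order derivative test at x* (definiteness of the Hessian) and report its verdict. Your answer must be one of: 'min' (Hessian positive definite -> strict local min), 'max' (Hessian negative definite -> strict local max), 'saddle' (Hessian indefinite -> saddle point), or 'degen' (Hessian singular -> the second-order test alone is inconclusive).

Compute the Hessian H = grad^2 f:
  H = [[4, -2], [-2, 11]]
Verify stationarity: grad f(x*) = H x* + g = (0, 0).
Eigenvalues of H: 3.4689, 11.5311.
Both eigenvalues > 0, so H is positive definite -> x* is a strict local min.

min


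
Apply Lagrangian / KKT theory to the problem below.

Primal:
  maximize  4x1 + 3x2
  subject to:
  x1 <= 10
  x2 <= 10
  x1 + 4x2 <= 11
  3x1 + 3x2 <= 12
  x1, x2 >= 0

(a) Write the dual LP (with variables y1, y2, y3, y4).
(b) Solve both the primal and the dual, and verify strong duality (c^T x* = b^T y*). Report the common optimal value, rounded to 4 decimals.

The standard primal-dual pair for 'max c^T x s.t. A x <= b, x >= 0' is:
  Dual:  min b^T y  s.t.  A^T y >= c,  y >= 0.

So the dual LP is:
  minimize  10y1 + 10y2 + 11y3 + 12y4
  subject to:
    y1 + y3 + 3y4 >= 4
    y2 + 4y3 + 3y4 >= 3
    y1, y2, y3, y4 >= 0

Solving the primal: x* = (4, 0).
  primal value c^T x* = 16.
Solving the dual: y* = (0, 0, 0, 1.3333).
  dual value b^T y* = 16.
Strong duality: c^T x* = b^T y*. Confirmed.

16


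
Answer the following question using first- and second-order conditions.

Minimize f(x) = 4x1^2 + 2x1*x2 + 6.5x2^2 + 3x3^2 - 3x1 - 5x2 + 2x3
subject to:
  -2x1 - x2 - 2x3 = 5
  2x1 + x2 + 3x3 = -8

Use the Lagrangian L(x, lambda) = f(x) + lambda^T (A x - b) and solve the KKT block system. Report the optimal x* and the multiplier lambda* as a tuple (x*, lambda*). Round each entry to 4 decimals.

Form the Lagrangian:
  L(x, lambda) = (1/2) x^T Q x + c^T x + lambda^T (A x - b)
Stationarity (grad_x L = 0): Q x + c + A^T lambda = 0.
Primal feasibility: A x = b.

This gives the KKT block system:
  [ Q   A^T ] [ x     ]   [-c ]
  [ A    0  ] [ lambda ] = [ b ]

Solving the linear system:
  x*      = (0.3269, 0.3462, -3)
  lambda* = (16.4615, 16.3077)
  f(x*)   = 19.7212

x* = (0.3269, 0.3462, -3), lambda* = (16.4615, 16.3077)


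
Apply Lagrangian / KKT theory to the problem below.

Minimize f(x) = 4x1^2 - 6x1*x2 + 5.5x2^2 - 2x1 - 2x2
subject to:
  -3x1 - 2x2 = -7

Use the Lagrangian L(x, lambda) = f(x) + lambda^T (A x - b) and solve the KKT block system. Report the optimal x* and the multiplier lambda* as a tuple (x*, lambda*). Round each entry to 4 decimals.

Form the Lagrangian:
  L(x, lambda) = (1/2) x^T Q x + c^T x + lambda^T (A x - b)
Stationarity (grad_x L = 0): Q x + c + A^T lambda = 0.
Primal feasibility: A x = b.

This gives the KKT block system:
  [ Q   A^T ] [ x     ]   [-c ]
  [ A    0  ] [ lambda ] = [ b ]

Solving the linear system:
  x*      = (1.532, 1.202)
  lambda* = (1.0148)
  f(x*)   = 0.8177

x* = (1.532, 1.202), lambda* = (1.0148)


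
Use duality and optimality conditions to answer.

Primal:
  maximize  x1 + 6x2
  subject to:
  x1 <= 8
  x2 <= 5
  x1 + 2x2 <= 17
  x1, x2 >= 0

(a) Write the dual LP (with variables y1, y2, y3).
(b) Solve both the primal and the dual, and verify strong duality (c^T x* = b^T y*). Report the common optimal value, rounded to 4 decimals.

The standard primal-dual pair for 'max c^T x s.t. A x <= b, x >= 0' is:
  Dual:  min b^T y  s.t.  A^T y >= c,  y >= 0.

So the dual LP is:
  minimize  8y1 + 5y2 + 17y3
  subject to:
    y1 + y3 >= 1
    y2 + 2y3 >= 6
    y1, y2, y3 >= 0

Solving the primal: x* = (7, 5).
  primal value c^T x* = 37.
Solving the dual: y* = (0, 4, 1).
  dual value b^T y* = 37.
Strong duality: c^T x* = b^T y*. Confirmed.

37


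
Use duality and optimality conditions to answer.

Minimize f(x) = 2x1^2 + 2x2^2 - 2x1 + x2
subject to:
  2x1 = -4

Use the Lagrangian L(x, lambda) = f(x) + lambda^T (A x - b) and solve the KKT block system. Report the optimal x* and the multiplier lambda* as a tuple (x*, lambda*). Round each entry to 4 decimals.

Form the Lagrangian:
  L(x, lambda) = (1/2) x^T Q x + c^T x + lambda^T (A x - b)
Stationarity (grad_x L = 0): Q x + c + A^T lambda = 0.
Primal feasibility: A x = b.

This gives the KKT block system:
  [ Q   A^T ] [ x     ]   [-c ]
  [ A    0  ] [ lambda ] = [ b ]

Solving the linear system:
  x*      = (-2, -0.25)
  lambda* = (5)
  f(x*)   = 11.875

x* = (-2, -0.25), lambda* = (5)


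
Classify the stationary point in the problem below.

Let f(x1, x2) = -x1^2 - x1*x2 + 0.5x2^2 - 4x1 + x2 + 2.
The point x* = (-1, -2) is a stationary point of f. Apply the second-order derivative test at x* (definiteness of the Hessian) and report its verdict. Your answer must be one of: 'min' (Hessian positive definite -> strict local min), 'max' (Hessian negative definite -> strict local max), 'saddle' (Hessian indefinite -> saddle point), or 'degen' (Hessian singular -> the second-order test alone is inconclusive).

Compute the Hessian H = grad^2 f:
  H = [[-2, -1], [-1, 1]]
Verify stationarity: grad f(x*) = H x* + g = (0, 0).
Eigenvalues of H: -2.3028, 1.3028.
Eigenvalues have mixed signs, so H is indefinite -> x* is a saddle point.

saddle


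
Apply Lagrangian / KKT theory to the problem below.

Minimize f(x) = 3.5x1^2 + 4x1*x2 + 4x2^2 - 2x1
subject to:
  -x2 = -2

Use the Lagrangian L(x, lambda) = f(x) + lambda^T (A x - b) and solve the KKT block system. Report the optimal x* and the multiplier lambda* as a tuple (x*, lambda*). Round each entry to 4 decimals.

Form the Lagrangian:
  L(x, lambda) = (1/2) x^T Q x + c^T x + lambda^T (A x - b)
Stationarity (grad_x L = 0): Q x + c + A^T lambda = 0.
Primal feasibility: A x = b.

This gives the KKT block system:
  [ Q   A^T ] [ x     ]   [-c ]
  [ A    0  ] [ lambda ] = [ b ]

Solving the linear system:
  x*      = (-0.8571, 2)
  lambda* = (12.5714)
  f(x*)   = 13.4286

x* = (-0.8571, 2), lambda* = (12.5714)


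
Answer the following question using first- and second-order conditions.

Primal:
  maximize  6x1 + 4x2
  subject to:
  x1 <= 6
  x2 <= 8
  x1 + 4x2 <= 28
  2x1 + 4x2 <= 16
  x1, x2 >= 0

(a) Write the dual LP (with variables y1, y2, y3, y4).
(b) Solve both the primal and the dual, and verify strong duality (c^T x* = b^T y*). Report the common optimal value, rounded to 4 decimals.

The standard primal-dual pair for 'max c^T x s.t. A x <= b, x >= 0' is:
  Dual:  min b^T y  s.t.  A^T y >= c,  y >= 0.

So the dual LP is:
  minimize  6y1 + 8y2 + 28y3 + 16y4
  subject to:
    y1 + y3 + 2y4 >= 6
    y2 + 4y3 + 4y4 >= 4
    y1, y2, y3, y4 >= 0

Solving the primal: x* = (6, 1).
  primal value c^T x* = 40.
Solving the dual: y* = (4, 0, 0, 1).
  dual value b^T y* = 40.
Strong duality: c^T x* = b^T y*. Confirmed.

40


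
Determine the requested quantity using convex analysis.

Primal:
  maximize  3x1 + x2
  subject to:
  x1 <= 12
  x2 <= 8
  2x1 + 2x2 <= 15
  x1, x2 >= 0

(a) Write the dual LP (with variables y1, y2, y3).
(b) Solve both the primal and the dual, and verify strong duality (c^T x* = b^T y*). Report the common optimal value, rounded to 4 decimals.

The standard primal-dual pair for 'max c^T x s.t. A x <= b, x >= 0' is:
  Dual:  min b^T y  s.t.  A^T y >= c,  y >= 0.

So the dual LP is:
  minimize  12y1 + 8y2 + 15y3
  subject to:
    y1 + 2y3 >= 3
    y2 + 2y3 >= 1
    y1, y2, y3 >= 0

Solving the primal: x* = (7.5, 0).
  primal value c^T x* = 22.5.
Solving the dual: y* = (0, 0, 1.5).
  dual value b^T y* = 22.5.
Strong duality: c^T x* = b^T y*. Confirmed.

22.5


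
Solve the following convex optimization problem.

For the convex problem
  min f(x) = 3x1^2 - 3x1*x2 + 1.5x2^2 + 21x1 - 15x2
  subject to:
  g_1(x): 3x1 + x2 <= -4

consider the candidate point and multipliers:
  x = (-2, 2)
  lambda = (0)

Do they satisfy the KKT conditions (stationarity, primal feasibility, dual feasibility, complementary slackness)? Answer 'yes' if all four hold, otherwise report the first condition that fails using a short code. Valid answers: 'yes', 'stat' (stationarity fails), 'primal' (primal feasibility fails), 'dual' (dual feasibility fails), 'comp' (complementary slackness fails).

Gradient of f: grad f(x) = Q x + c = (3, -3)
Constraint values g_i(x) = a_i^T x - b_i:
  g_1((-2, 2)) = 0
Stationarity residual: grad f(x) + sum_i lambda_i a_i = (3, -3)
  -> stationarity FAILS
Primal feasibility (all g_i <= 0): OK
Dual feasibility (all lambda_i >= 0): OK
Complementary slackness (lambda_i * g_i(x) = 0 for all i): OK

Verdict: the first failing condition is stationarity -> stat.

stat


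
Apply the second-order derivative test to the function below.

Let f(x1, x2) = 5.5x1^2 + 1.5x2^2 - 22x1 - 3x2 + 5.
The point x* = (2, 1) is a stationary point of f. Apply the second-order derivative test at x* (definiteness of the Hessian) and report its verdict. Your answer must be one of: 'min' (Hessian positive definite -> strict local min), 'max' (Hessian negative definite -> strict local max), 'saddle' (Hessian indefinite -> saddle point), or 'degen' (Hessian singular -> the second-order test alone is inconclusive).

Compute the Hessian H = grad^2 f:
  H = [[11, 0], [0, 3]]
Verify stationarity: grad f(x*) = H x* + g = (0, 0).
Eigenvalues of H: 3, 11.
Both eigenvalues > 0, so H is positive definite -> x* is a strict local min.

min


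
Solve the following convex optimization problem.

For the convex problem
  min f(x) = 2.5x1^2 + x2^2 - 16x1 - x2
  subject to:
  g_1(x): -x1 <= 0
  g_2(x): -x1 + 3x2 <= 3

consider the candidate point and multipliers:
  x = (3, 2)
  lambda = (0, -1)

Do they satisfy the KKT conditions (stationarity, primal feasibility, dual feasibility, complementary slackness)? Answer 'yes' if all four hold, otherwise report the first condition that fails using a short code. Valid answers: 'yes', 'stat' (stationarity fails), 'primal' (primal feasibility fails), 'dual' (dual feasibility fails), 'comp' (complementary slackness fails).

Gradient of f: grad f(x) = Q x + c = (-1, 3)
Constraint values g_i(x) = a_i^T x - b_i:
  g_1((3, 2)) = -3
  g_2((3, 2)) = 0
Stationarity residual: grad f(x) + sum_i lambda_i a_i = (0, 0)
  -> stationarity OK
Primal feasibility (all g_i <= 0): OK
Dual feasibility (all lambda_i >= 0): FAILS
Complementary slackness (lambda_i * g_i(x) = 0 for all i): OK

Verdict: the first failing condition is dual_feasibility -> dual.

dual


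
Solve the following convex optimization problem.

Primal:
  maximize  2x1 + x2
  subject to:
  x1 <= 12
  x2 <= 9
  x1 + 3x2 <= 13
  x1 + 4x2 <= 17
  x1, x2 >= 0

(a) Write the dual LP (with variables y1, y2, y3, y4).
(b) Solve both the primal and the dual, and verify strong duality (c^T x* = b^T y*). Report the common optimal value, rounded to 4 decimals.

The standard primal-dual pair for 'max c^T x s.t. A x <= b, x >= 0' is:
  Dual:  min b^T y  s.t.  A^T y >= c,  y >= 0.

So the dual LP is:
  minimize  12y1 + 9y2 + 13y3 + 17y4
  subject to:
    y1 + y3 + y4 >= 2
    y2 + 3y3 + 4y4 >= 1
    y1, y2, y3, y4 >= 0

Solving the primal: x* = (12, 0.3333).
  primal value c^T x* = 24.3333.
Solving the dual: y* = (1.6667, 0, 0.3333, 0).
  dual value b^T y* = 24.3333.
Strong duality: c^T x* = b^T y*. Confirmed.

24.3333


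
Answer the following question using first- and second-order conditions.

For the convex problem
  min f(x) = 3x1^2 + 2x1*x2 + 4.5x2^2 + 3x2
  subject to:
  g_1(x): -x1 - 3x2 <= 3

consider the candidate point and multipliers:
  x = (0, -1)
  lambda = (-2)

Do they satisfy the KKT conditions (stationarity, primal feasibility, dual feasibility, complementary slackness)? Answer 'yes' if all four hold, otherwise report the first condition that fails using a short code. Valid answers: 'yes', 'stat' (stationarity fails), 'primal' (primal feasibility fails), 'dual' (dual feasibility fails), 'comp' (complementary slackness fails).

Gradient of f: grad f(x) = Q x + c = (-2, -6)
Constraint values g_i(x) = a_i^T x - b_i:
  g_1((0, -1)) = 0
Stationarity residual: grad f(x) + sum_i lambda_i a_i = (0, 0)
  -> stationarity OK
Primal feasibility (all g_i <= 0): OK
Dual feasibility (all lambda_i >= 0): FAILS
Complementary slackness (lambda_i * g_i(x) = 0 for all i): OK

Verdict: the first failing condition is dual_feasibility -> dual.

dual


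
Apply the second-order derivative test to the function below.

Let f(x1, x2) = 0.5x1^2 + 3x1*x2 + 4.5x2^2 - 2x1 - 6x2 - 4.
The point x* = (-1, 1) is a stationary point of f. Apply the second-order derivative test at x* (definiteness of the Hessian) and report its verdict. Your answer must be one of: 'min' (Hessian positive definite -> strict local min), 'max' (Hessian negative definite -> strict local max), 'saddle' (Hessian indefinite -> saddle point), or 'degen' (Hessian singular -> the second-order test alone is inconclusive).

Compute the Hessian H = grad^2 f:
  H = [[1, 3], [3, 9]]
Verify stationarity: grad f(x*) = H x* + g = (0, 0).
Eigenvalues of H: 0, 10.
H has a zero eigenvalue (singular; positive semidefinite but not definite), so H is neither positive definite, negative definite, nor indefinite. The second-order test alone is inconclusive -> degen.
(Indeed, f is constant along the null direction of H through x*, so x* is not a strict local extremum.)

degen


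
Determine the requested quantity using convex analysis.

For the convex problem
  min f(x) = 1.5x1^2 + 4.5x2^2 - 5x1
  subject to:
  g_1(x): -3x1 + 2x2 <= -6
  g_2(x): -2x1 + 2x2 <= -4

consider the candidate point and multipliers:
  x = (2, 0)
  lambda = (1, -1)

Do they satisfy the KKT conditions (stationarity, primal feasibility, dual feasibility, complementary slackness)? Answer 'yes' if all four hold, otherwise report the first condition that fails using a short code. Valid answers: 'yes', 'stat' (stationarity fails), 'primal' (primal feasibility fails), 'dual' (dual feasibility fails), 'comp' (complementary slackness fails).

Gradient of f: grad f(x) = Q x + c = (1, 0)
Constraint values g_i(x) = a_i^T x - b_i:
  g_1((2, 0)) = 0
  g_2((2, 0)) = 0
Stationarity residual: grad f(x) + sum_i lambda_i a_i = (0, 0)
  -> stationarity OK
Primal feasibility (all g_i <= 0): OK
Dual feasibility (all lambda_i >= 0): FAILS
Complementary slackness (lambda_i * g_i(x) = 0 for all i): OK

Verdict: the first failing condition is dual_feasibility -> dual.

dual


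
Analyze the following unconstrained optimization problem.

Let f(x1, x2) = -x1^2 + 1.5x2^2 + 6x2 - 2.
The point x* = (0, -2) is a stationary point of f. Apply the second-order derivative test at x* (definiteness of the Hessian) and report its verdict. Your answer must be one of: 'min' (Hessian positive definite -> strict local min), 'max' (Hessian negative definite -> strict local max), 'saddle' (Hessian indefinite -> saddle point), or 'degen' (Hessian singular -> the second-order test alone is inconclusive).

Compute the Hessian H = grad^2 f:
  H = [[-2, 0], [0, 3]]
Verify stationarity: grad f(x*) = H x* + g = (0, 0).
Eigenvalues of H: -2, 3.
Eigenvalues have mixed signs, so H is indefinite -> x* is a saddle point.

saddle


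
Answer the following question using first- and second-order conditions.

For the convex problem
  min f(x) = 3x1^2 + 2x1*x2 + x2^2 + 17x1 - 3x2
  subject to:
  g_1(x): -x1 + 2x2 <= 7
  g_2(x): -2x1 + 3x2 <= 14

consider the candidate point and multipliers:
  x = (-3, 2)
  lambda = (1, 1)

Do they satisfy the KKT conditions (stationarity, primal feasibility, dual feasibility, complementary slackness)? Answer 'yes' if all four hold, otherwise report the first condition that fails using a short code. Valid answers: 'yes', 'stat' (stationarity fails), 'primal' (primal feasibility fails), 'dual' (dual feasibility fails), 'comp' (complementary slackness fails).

Gradient of f: grad f(x) = Q x + c = (3, -5)
Constraint values g_i(x) = a_i^T x - b_i:
  g_1((-3, 2)) = 0
  g_2((-3, 2)) = -2
Stationarity residual: grad f(x) + sum_i lambda_i a_i = (0, 0)
  -> stationarity OK
Primal feasibility (all g_i <= 0): OK
Dual feasibility (all lambda_i >= 0): OK
Complementary slackness (lambda_i * g_i(x) = 0 for all i): FAILS

Verdict: the first failing condition is complementary_slackness -> comp.

comp


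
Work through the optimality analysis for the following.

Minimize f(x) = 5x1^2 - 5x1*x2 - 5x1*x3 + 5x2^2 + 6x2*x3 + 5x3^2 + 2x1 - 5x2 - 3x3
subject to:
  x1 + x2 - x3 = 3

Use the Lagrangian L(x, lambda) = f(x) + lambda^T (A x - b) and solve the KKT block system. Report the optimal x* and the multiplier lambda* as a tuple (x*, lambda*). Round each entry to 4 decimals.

Form the Lagrangian:
  L(x, lambda) = (1/2) x^T Q x + c^T x + lambda^T (A x - b)
Stationarity (grad_x L = 0): Q x + c + A^T lambda = 0.
Primal feasibility: A x = b.

This gives the KKT block system:
  [ Q   A^T ] [ x     ]   [-c ]
  [ A    0  ] [ lambda ] = [ b ]

Solving the linear system:
  x*      = (0.6197, 1.6338, -0.7465)
  lambda* = (-3.7606)
  f(x*)   = 3.2958

x* = (0.6197, 1.6338, -0.7465), lambda* = (-3.7606)


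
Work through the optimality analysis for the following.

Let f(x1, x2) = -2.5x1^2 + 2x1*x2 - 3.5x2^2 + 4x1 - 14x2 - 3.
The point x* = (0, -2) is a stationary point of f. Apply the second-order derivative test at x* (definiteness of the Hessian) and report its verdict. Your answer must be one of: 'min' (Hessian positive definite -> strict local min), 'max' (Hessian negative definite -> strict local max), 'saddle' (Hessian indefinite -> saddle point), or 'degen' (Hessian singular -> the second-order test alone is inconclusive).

Compute the Hessian H = grad^2 f:
  H = [[-5, 2], [2, -7]]
Verify stationarity: grad f(x*) = H x* + g = (0, 0).
Eigenvalues of H: -8.2361, -3.7639.
Both eigenvalues < 0, so H is negative definite -> x* is a strict local max.

max


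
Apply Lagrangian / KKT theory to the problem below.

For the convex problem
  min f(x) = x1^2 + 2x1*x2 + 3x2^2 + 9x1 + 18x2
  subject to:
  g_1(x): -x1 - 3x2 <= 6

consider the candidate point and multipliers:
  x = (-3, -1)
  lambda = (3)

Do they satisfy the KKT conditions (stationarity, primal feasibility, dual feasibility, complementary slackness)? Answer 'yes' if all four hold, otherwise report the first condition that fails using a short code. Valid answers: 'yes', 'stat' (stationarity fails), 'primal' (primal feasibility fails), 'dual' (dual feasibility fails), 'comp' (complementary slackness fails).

Gradient of f: grad f(x) = Q x + c = (1, 6)
Constraint values g_i(x) = a_i^T x - b_i:
  g_1((-3, -1)) = 0
Stationarity residual: grad f(x) + sum_i lambda_i a_i = (-2, -3)
  -> stationarity FAILS
Primal feasibility (all g_i <= 0): OK
Dual feasibility (all lambda_i >= 0): OK
Complementary slackness (lambda_i * g_i(x) = 0 for all i): OK

Verdict: the first failing condition is stationarity -> stat.

stat


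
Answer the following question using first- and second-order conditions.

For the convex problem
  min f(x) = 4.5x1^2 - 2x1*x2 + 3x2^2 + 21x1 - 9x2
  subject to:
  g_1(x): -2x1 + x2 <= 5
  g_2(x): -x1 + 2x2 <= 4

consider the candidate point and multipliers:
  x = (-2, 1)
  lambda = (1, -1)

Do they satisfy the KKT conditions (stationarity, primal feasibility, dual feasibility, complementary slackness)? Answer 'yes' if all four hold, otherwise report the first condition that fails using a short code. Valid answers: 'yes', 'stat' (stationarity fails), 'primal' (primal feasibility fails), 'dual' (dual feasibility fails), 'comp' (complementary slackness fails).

Gradient of f: grad f(x) = Q x + c = (1, 1)
Constraint values g_i(x) = a_i^T x - b_i:
  g_1((-2, 1)) = 0
  g_2((-2, 1)) = 0
Stationarity residual: grad f(x) + sum_i lambda_i a_i = (0, 0)
  -> stationarity OK
Primal feasibility (all g_i <= 0): OK
Dual feasibility (all lambda_i >= 0): FAILS
Complementary slackness (lambda_i * g_i(x) = 0 for all i): OK

Verdict: the first failing condition is dual_feasibility -> dual.

dual


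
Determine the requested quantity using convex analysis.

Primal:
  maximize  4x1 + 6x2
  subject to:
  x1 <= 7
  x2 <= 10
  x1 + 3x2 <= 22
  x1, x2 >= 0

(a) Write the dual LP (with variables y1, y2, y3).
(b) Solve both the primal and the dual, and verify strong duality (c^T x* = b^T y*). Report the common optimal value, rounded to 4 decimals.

The standard primal-dual pair for 'max c^T x s.t. A x <= b, x >= 0' is:
  Dual:  min b^T y  s.t.  A^T y >= c,  y >= 0.

So the dual LP is:
  minimize  7y1 + 10y2 + 22y3
  subject to:
    y1 + y3 >= 4
    y2 + 3y3 >= 6
    y1, y2, y3 >= 0

Solving the primal: x* = (7, 5).
  primal value c^T x* = 58.
Solving the dual: y* = (2, 0, 2).
  dual value b^T y* = 58.
Strong duality: c^T x* = b^T y*. Confirmed.

58


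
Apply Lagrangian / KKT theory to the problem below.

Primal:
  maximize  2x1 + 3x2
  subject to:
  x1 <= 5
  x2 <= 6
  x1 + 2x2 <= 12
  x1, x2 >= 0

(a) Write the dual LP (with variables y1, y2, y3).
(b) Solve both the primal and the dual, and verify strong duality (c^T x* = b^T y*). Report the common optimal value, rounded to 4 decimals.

The standard primal-dual pair for 'max c^T x s.t. A x <= b, x >= 0' is:
  Dual:  min b^T y  s.t.  A^T y >= c,  y >= 0.

So the dual LP is:
  minimize  5y1 + 6y2 + 12y3
  subject to:
    y1 + y3 >= 2
    y2 + 2y3 >= 3
    y1, y2, y3 >= 0

Solving the primal: x* = (5, 3.5).
  primal value c^T x* = 20.5.
Solving the dual: y* = (0.5, 0, 1.5).
  dual value b^T y* = 20.5.
Strong duality: c^T x* = b^T y*. Confirmed.

20.5


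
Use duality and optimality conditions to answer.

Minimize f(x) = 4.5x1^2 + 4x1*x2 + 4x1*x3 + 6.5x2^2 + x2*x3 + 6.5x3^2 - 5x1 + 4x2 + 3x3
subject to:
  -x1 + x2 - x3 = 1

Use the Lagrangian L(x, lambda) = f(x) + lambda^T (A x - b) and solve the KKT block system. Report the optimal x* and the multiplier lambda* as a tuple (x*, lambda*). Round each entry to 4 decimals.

Form the Lagrangian:
  L(x, lambda) = (1/2) x^T Q x + c^T x + lambda^T (A x - b)
Stationarity (grad_x L = 0): Q x + c + A^T lambda = 0.
Primal feasibility: A x = b.

This gives the KKT block system:
  [ Q   A^T ] [ x     ]   [-c ]
  [ A    0  ] [ lambda ] = [ b ]

Solving the linear system:
  x*      = (0.0393, 0.2584, -0.7809)
  lambda* = (-6.736)
  f(x*)   = 2.6152

x* = (0.0393, 0.2584, -0.7809), lambda* = (-6.736)


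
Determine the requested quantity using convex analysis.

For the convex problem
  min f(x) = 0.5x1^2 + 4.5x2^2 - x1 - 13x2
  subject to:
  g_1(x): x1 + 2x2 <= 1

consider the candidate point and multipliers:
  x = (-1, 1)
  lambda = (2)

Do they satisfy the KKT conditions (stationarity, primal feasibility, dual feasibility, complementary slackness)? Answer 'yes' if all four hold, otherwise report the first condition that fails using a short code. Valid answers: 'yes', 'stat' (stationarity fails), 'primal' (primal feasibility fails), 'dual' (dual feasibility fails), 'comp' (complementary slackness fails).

Gradient of f: grad f(x) = Q x + c = (-2, -4)
Constraint values g_i(x) = a_i^T x - b_i:
  g_1((-1, 1)) = 0
Stationarity residual: grad f(x) + sum_i lambda_i a_i = (0, 0)
  -> stationarity OK
Primal feasibility (all g_i <= 0): OK
Dual feasibility (all lambda_i >= 0): OK
Complementary slackness (lambda_i * g_i(x) = 0 for all i): OK

Verdict: yes, KKT holds.

yes


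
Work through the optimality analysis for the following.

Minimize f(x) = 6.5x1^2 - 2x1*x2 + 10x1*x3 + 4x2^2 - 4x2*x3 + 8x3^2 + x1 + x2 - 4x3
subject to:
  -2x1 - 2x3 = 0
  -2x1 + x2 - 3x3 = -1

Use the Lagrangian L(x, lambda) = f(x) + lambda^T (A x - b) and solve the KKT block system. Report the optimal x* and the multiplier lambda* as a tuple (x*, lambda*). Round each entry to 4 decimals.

Form the Lagrangian:
  L(x, lambda) = (1/2) x^T Q x + c^T x + lambda^T (A x - b)
Stationarity (grad_x L = 0): Q x + c + A^T lambda = 0.
Primal feasibility: A x = b.

This gives the KKT block system:
  [ Q   A^T ] [ x     ]   [-c ]
  [ A    0  ] [ lambda ] = [ b ]

Solving the linear system:
  x*      = (-0.7692, -0.2308, 0.7692)
  lambda* = (-2.8077, 2.3846)
  f(x*)   = -0.8462

x* = (-0.7692, -0.2308, 0.7692), lambda* = (-2.8077, 2.3846)


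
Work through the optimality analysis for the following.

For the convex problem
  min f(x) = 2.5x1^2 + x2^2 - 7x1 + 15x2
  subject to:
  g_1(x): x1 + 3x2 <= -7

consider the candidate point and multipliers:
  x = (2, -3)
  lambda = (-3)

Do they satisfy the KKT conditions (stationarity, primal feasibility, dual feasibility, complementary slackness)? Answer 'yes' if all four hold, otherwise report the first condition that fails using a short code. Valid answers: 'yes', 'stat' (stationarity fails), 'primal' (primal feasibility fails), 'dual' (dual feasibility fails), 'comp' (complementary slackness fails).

Gradient of f: grad f(x) = Q x + c = (3, 9)
Constraint values g_i(x) = a_i^T x - b_i:
  g_1((2, -3)) = 0
Stationarity residual: grad f(x) + sum_i lambda_i a_i = (0, 0)
  -> stationarity OK
Primal feasibility (all g_i <= 0): OK
Dual feasibility (all lambda_i >= 0): FAILS
Complementary slackness (lambda_i * g_i(x) = 0 for all i): OK

Verdict: the first failing condition is dual_feasibility -> dual.

dual


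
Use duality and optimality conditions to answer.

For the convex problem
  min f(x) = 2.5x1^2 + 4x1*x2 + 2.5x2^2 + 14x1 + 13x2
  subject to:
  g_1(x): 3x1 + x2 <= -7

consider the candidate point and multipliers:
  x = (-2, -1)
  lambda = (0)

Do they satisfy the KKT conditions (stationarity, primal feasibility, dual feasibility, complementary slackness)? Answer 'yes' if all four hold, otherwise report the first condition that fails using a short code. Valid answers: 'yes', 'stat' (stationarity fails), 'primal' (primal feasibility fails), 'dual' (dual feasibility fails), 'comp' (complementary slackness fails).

Gradient of f: grad f(x) = Q x + c = (0, 0)
Constraint values g_i(x) = a_i^T x - b_i:
  g_1((-2, -1)) = 0
Stationarity residual: grad f(x) + sum_i lambda_i a_i = (0, 0)
  -> stationarity OK
Primal feasibility (all g_i <= 0): OK
Dual feasibility (all lambda_i >= 0): OK
Complementary slackness (lambda_i * g_i(x) = 0 for all i): OK

Verdict: yes, KKT holds.

yes


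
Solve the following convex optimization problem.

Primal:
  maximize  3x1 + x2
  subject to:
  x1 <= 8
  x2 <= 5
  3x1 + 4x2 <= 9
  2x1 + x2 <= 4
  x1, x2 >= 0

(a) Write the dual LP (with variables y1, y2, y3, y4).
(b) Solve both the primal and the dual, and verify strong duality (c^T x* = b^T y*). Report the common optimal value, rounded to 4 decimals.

The standard primal-dual pair for 'max c^T x s.t. A x <= b, x >= 0' is:
  Dual:  min b^T y  s.t.  A^T y >= c,  y >= 0.

So the dual LP is:
  minimize  8y1 + 5y2 + 9y3 + 4y4
  subject to:
    y1 + 3y3 + 2y4 >= 3
    y2 + 4y3 + y4 >= 1
    y1, y2, y3, y4 >= 0

Solving the primal: x* = (2, 0).
  primal value c^T x* = 6.
Solving the dual: y* = (0, 0, 0, 1.5).
  dual value b^T y* = 6.
Strong duality: c^T x* = b^T y*. Confirmed.

6


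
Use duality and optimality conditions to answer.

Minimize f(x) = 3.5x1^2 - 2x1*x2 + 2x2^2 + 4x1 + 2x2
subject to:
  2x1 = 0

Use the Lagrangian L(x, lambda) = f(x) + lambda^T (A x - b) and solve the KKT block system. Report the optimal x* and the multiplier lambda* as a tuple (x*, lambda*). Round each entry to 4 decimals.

Form the Lagrangian:
  L(x, lambda) = (1/2) x^T Q x + c^T x + lambda^T (A x - b)
Stationarity (grad_x L = 0): Q x + c + A^T lambda = 0.
Primal feasibility: A x = b.

This gives the KKT block system:
  [ Q   A^T ] [ x     ]   [-c ]
  [ A    0  ] [ lambda ] = [ b ]

Solving the linear system:
  x*      = (0, -0.5)
  lambda* = (-2.5)
  f(x*)   = -0.5

x* = (0, -0.5), lambda* = (-2.5)
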